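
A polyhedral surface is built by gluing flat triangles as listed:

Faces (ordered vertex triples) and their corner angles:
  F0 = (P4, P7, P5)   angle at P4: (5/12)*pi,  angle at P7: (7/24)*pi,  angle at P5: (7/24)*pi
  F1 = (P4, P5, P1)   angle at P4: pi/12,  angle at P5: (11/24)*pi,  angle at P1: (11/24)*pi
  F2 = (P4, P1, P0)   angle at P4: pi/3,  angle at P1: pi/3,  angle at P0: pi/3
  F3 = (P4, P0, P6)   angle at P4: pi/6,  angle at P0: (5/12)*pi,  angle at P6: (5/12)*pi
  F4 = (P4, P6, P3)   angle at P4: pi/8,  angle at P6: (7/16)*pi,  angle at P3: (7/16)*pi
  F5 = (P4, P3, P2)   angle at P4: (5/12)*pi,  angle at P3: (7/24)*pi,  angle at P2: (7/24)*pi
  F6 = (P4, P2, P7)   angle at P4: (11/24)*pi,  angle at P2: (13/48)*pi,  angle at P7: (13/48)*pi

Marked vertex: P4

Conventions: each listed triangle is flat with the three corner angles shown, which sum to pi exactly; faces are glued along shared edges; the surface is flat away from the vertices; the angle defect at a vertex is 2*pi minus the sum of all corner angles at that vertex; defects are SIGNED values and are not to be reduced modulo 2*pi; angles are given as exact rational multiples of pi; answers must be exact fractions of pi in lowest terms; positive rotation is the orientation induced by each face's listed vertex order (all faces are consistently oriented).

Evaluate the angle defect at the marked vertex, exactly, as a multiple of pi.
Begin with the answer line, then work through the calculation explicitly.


Answer: defect(P4) = 0

Sum of corner angles at P4: 2*pi
defect = 2*pi - 2*pi


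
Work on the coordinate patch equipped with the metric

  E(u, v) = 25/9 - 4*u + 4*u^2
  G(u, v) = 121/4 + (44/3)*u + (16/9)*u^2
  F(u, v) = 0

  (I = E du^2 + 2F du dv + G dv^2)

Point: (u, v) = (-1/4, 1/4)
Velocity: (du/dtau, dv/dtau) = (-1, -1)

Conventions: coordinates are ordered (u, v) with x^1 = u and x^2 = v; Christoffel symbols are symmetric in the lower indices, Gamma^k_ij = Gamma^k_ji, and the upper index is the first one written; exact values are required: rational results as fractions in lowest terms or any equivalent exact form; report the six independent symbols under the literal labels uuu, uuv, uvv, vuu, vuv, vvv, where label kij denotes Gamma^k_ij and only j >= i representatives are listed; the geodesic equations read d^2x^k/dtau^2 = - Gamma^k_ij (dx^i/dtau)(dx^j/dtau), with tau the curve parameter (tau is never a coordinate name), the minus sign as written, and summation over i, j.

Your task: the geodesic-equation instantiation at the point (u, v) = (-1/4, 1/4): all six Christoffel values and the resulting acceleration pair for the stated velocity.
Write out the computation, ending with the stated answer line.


E = 145/36, F = 0, G = 961/36 at the point
E_u = -6, E_v = 0, F_u = 0, F_v = 0, G_u = 124/9, G_v = 0
EG - F^2 = 139345/1296;  g^inv = (1296/139345) * [[961/36, 0], [0, 145/36]]
first-kind symbols [ij,l] = (1/2)(d_i g_jl + d_j g_il - d_l g_ij): [uu,u] = E_u/2 = -3, [uu,v] = F_u - E_v/2 = 0, [uv,u] = E_v/2 = 0, [uv,v] = G_u/2 = 62/9, [vv,u] = F_v - G_u/2 = -62/9, [vv,v] = G_v/2 = 0
Gamma^u_ij = (G*[ij,u] - F*[ij,v])/(EG - F^2), Gamma^v_ij = (E*[ij,v] - F*[ij,u])/(EG - F^2)
Gamma_uuu = -108/145, Gamma_uuv = 0, Gamma_uvv = -248/145, Gamma_vuu = 0, Gamma_vuv = 8/31, Gamma_vvv = 0
d^2u/dtau^2 = -(Gamma_uuu*(-1)^2 + 2*Gamma_uuv*(-1)*(-1) + Gamma_uvv*(-1)^2) = 356/145
d^2v/dtau^2 = -(Gamma_vuu*(-1)^2 + 2*Gamma_vuv*(-1)*(-1) + Gamma_vvv*(-1)^2) = -16/31

Answer: Gamma_uuu = -108/145, Gamma_uuv = 0, Gamma_uvv = -248/145, Gamma_vuu = 0, Gamma_vuv = 8/31, Gamma_vvv = 0; accelerations (d^2u/dtau^2, d^2v/dtau^2) = (356/145, -16/31)


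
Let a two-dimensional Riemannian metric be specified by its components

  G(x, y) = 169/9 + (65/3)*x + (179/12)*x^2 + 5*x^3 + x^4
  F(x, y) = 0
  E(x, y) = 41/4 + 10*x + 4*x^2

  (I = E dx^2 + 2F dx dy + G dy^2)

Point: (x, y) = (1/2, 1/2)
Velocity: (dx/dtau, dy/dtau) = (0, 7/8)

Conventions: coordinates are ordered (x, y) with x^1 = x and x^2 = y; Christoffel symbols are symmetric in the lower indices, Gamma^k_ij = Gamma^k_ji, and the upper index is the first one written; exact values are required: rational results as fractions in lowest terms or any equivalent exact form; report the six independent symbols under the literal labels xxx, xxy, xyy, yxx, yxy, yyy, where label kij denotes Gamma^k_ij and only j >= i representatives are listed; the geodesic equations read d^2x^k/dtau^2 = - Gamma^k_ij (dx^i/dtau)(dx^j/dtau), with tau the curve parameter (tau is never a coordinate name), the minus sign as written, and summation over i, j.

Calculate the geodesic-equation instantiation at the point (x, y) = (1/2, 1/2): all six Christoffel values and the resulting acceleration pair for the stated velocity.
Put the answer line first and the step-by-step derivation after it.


Answer: Gamma_xxx = 28/65, Gamma_xxy = 0, Gamma_xyy = -49/39, Gamma_yxx = 0, Gamma_yxy = 3/5, Gamma_yyy = 0; accelerations (d^2x/dtau^2, d^2y/dtau^2) = (2401/2496, 0)

E = 65/4, F = 0, G = 1225/36 at the point
E_x = 14, E_y = 0, F_x = 0, F_y = 0, G_x = 245/6, G_y = 0
EG - F^2 = 79625/144;  g^inv = (144/79625) * [[1225/36, 0], [0, 65/4]]
first-kind symbols [ij,l] = (1/2)(d_i g_jl + d_j g_il - d_l g_ij): [xx,x] = E_x/2 = 7, [xx,y] = F_x - E_y/2 = 0, [xy,x] = E_y/2 = 0, [xy,y] = G_x/2 = 245/12, [yy,x] = F_y - G_x/2 = -245/12, [yy,y] = G_y/2 = 0
Gamma^x_ij = (G*[ij,x] - F*[ij,y])/(EG - F^2), Gamma^y_ij = (E*[ij,y] - F*[ij,x])/(EG - F^2)
Gamma_xxx = 28/65, Gamma_xxy = 0, Gamma_xyy = -49/39, Gamma_yxx = 0, Gamma_yxy = 3/5, Gamma_yyy = 0
d^2x/dtau^2 = -(Gamma_xxx*(0)^2 + 2*Gamma_xxy*(0)*(7/8) + Gamma_xyy*(7/8)^2) = 2401/2496
d^2y/dtau^2 = -(Gamma_yxx*(0)^2 + 2*Gamma_yxy*(0)*(7/8) + Gamma_yyy*(7/8)^2) = 0


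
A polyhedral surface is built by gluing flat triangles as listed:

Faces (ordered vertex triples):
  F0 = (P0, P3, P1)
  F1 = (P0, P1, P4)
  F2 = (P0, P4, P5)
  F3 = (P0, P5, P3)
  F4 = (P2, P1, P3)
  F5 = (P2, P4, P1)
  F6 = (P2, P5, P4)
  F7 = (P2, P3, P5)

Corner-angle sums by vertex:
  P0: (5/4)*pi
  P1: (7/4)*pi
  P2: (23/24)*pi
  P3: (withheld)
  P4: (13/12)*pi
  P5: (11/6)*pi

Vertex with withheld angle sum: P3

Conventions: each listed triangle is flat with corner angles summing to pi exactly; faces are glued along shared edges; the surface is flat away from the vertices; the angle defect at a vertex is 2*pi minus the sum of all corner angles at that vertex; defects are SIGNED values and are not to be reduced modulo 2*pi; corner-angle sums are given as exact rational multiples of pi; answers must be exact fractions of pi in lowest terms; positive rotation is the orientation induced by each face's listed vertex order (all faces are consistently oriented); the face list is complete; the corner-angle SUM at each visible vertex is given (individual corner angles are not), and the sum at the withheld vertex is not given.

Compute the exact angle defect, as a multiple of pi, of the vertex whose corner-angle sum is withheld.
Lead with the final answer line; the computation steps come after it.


Answer: defect(P3) = (7/8)*pi

V = 6, E = 12, F = 8; chi = V - E + F = 2
Gauss-Bonnet: total defect = 2*pi*chi = 4*pi; visible defects sum to (25/8)*pi


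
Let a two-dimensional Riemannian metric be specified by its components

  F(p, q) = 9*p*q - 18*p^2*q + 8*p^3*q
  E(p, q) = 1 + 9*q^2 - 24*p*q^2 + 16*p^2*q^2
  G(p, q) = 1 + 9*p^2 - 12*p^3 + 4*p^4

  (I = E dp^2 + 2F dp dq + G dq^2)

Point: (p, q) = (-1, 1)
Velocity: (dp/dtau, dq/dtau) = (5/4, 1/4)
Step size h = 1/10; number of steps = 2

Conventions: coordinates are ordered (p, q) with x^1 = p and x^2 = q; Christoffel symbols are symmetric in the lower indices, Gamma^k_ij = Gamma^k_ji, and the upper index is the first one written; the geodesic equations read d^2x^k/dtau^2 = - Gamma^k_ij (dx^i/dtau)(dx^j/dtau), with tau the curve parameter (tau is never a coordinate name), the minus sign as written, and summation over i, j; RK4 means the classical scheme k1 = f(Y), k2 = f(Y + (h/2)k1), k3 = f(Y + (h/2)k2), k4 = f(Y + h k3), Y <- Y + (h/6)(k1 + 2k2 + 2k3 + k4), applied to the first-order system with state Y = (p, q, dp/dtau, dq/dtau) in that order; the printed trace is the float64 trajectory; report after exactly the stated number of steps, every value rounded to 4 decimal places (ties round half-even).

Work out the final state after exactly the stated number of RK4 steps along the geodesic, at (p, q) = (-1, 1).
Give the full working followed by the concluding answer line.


f(Y) = (dp/dtau, dq/dtau, -Gamma^p_ij Y'^i Y'^j, -Gamma^q_ij Y'^i Y'^j) with the Gammas evaluated at the stage position; h = 0.100000; intermediate values shown to 6 dp
step 0: p = -1.0000, q = 1.0000, dp/dtau = 1.2500, dq/dtau = 0.2500
step 1:
  k1: at (p, q) = (-1.000000, 1.000000), (dp/dtau, dq/dtau) = (1.250000, 0.250000); Gamma_ppp = -0.373333, Gamma_ppq = 0.653333, Gamma_pqq = 0.000000, Gamma_qpp = 0.266667, Gamma_qpq = -0.466667, Gamma_qqq = 0.000000; k1 = (1.250000, 0.250000, 0.175000, -0.125000)
  k2: at (p, q) = (-0.937500, 1.012500), (dp/dtau, dq/dtau) = (1.258750, 0.243750); Gamma_ppp = -0.403508, Gamma_ppq = 0.672514, Gamma_pqq = 0.000000, Gamma_qpp = 0.269836, Gamma_qpq = -0.449726, Gamma_qqq = 0.000000; k2 = (1.258750, 0.243750, 0.226657, -0.151571)
  k3: at (p, q) = (-0.937063, 1.012188), (dp/dtau, dq/dtau) = (1.261333, 0.242421); Gamma_ppp = -0.403625, Gamma_ppq = 0.672742, Gamma_pqq = 0.000000, Gamma_qpp = 0.269893, Gamma_qpq = -0.449844, Gamma_qqq = 0.000000; k3 = (1.261333, 0.242421, 0.230738, -0.154288)
  k4: at (p, q) = (-0.873867, 1.024242), (dp/dtau, dq/dtau) = (1.273074, 0.234571); Gamma_ppp = -0.436286, Gamma_ppq = 0.691702, Gamma_pqq = 0.000000, Gamma_qpp = 0.272076, Gamma_qpq = -0.431358, Gamma_qqq = 0.000000; k4 = (1.273074, 0.234571, 0.293975, -0.183328)
  Y <- Y + (h/6)(k1 + 2k2 + 2k3 + k4): p = -0.8739, q = 1.0243, dp/dtau = 1.2731, dq/dtau = 0.2347
step 2:
  k1: at (p, q) = (-0.873946, 1.024282), (dp/dtau, dq/dtau) = (1.273063, 0.234666); Gamma_ppp = -0.436257, Gamma_ppq = 0.691663, Gamma_pqq = 0.000000, Gamma_qpp = 0.272068, Gamma_qpq = -0.431349, Gamma_qqq = 0.000000; k1 = (1.273063, 0.234666, 0.293776, -0.183211)
  k2: at (p, q) = (-0.810293, 1.036015), (dp/dtau, dq/dtau) = (1.287752, 0.225505); Gamma_ppp = -0.471530, Gamma_ppq = 0.710149, Gamma_pqq = 0.000000, Gamma_qpp = 0.273034, Gamma_qpq = -0.411203, Gamma_qqq = 0.000000; k2 = (1.287752, 0.225505, 0.369493, -0.213950)
  k3: at (p, q) = (-0.809558, 1.035557), (dp/dtau, dq/dtau) = (1.291537, 0.223968); Gamma_ppp = -0.471810, Gamma_ppq = 0.710550, Gamma_pqq = 0.000000, Gamma_qpp = 0.273110, Gamma_qpq = -0.411307, Gamma_qqq = 0.000000; k3 = (1.291537, 0.223968, 0.375939, -0.217615)
  k4: at (p, q) = (-0.744792, 1.046679), (dp/dtau, dq/dtau) = (1.310657, 0.212904); Gamma_ppp = -0.510285, Gamma_ppq = 0.728753, Gamma_pqq = 0.000000, Gamma_qpp = 0.272646, Gamma_qpq = -0.389374, Gamma_qqq = 0.000000; k4 = (1.310657, 0.212904, 0.469869, -0.251052)
  Y <- Y + (h/6)(k1 + 2k2 + 2k3 + k4): p = -0.7449, q = 1.0467, dp/dtau = 1.3106, dq/dtau = 0.2130

Answer: p = -0.7449, q = 1.0467, dp/dtau = 1.3106, dq/dtau = 0.2130


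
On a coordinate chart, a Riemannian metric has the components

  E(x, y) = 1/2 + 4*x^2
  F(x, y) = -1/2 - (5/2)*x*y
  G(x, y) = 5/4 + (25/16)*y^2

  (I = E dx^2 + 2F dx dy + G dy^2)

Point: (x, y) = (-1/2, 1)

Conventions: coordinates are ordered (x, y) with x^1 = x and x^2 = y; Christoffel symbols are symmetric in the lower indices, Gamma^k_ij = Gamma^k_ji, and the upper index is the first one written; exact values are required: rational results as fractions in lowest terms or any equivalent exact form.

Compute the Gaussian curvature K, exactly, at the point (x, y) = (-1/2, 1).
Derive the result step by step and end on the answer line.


E = 3/2, F = 3/4, G = 45/16, EG - F^2 = 117/32 at the point
E_x = -4, E_y = 0, F_x = -5/2, F_y = 5/4, G_x = 0, G_y = 25/8
E_yy = 0, F_xy = -5/2, G_xx = 0
Brioschi: K = (det M1 - det M2) / (EG - F^2)^2 with the standard first/second-derivative matrices M1, M2.
M1 = [[-E_yy/2 + F_xy - G_xx/2, E_x/2, F_x - E_y/2], [F_y - G_x/2, E, F], [G_y/2, F, G]] = [[-5/2, -2, -5/2], [5/4, 3/2, 3/4], [25/16, 3/4, 45/16]]; det M1 = -15/16
M2 = [[0, E_y/2, G_x/2], [E_y/2, E, F], [G_x/2, F, G]] = [[0, 0, 0], [0, 3/2, 3/4], [0, 3/4, 45/16]]; det M2 = 0
det M1 - det M2 = -15/16; K = -15/16 / (117/32)^2 = -320/4563

Answer: K = -320/4563


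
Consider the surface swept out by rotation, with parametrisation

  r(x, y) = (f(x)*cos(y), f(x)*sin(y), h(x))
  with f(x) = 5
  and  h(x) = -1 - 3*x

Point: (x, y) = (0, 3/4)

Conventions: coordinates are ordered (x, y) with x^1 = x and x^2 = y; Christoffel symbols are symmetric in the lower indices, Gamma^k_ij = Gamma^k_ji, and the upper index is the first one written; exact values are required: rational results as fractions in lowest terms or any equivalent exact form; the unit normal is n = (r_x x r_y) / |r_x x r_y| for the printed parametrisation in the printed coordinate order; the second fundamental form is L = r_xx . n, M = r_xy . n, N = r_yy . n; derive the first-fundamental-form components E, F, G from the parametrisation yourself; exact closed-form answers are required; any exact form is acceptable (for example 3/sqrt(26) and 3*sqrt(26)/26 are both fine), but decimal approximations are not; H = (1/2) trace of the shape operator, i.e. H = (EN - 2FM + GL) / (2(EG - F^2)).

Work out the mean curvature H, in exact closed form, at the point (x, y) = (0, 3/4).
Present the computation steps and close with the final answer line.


f = 5, f' = 0, f'' = 0, h' = -3, h'' = 0
E = 9, F = 0, G = 25; answer radicand W^2 = 9
unnormalised second-form numerators: l = 0, m = 0, n = -15; L = l/sqrt(9), and similarly M = m/sqrt(W^2), N = n/sqrt(W^2)
H = (E*n - 2*F*m + G*l) / (2*(EG - F^2)*sqrt(W^2)); E*n - 2*F*m + G*l = -135, EG - F^2 = 225, so H = (-3/10)/sqrt(9)

Answer: H = -1/10


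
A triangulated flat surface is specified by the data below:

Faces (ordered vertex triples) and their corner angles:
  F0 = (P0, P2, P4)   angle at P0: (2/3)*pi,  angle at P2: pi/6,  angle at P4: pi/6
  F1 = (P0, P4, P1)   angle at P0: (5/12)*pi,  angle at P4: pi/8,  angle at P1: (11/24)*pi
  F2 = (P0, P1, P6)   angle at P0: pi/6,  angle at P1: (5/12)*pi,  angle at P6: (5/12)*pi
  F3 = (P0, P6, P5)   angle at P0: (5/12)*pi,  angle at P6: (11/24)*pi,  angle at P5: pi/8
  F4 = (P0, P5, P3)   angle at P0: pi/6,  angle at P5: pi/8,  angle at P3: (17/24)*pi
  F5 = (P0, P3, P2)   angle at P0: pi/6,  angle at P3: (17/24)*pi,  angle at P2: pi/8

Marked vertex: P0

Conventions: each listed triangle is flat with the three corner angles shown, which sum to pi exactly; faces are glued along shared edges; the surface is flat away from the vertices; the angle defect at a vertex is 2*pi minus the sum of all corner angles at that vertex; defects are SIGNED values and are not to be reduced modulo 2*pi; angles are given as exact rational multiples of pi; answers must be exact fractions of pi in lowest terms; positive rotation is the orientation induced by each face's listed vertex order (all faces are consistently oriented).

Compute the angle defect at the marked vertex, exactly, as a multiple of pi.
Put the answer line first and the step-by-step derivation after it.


Answer: defect(P0) = 0

Sum of corner angles at P0: 2*pi
defect = 2*pi - 2*pi


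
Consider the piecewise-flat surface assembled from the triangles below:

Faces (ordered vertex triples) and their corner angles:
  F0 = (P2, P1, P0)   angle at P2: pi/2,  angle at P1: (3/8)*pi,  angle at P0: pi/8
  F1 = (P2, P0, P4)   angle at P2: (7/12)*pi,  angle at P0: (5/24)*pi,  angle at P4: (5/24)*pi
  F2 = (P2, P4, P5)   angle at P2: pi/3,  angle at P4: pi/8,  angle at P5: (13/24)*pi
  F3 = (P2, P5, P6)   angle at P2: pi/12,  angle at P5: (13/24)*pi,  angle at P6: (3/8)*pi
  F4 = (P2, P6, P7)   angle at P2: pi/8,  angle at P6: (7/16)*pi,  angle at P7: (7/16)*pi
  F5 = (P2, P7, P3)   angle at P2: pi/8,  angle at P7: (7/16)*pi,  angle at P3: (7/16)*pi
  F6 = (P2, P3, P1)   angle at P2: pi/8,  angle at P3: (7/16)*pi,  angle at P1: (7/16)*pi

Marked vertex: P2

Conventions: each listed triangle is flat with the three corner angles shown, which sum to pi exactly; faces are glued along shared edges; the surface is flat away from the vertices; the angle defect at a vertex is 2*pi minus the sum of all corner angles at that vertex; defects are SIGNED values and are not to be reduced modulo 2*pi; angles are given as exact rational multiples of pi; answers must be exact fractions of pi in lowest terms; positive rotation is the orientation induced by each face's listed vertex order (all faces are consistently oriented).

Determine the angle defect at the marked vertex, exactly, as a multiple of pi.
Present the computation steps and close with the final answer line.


Sum of corner angles at P2: (15/8)*pi
defect = 2*pi - (15/8)*pi

Answer: defect(P2) = pi/8


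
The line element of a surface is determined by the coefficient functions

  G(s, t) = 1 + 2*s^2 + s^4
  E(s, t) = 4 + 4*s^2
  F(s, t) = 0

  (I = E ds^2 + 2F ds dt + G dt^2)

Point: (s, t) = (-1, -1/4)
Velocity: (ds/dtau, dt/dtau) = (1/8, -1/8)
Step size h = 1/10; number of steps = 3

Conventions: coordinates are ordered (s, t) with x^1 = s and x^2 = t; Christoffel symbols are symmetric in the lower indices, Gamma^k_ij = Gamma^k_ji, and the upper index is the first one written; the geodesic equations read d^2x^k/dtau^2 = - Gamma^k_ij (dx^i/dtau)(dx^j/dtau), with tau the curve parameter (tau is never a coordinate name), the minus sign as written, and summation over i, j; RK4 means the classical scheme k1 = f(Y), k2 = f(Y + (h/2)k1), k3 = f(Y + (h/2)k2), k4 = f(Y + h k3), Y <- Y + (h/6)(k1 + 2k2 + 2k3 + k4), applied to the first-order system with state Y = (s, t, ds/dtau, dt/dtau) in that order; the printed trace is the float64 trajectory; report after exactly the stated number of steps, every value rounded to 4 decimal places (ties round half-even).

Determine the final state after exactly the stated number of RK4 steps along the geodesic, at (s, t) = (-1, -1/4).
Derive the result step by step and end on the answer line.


f(Y) = (ds/dtau, dt/dtau, -Gamma^s_ij Y'^i Y'^j, -Gamma^t_ij Y'^i Y'^j) with the Gammas evaluated at the stage position; h = 0.100000; intermediate values shown to 6 dp
step 0: s = -1.0000, t = -0.2500, ds/dtau = 0.1250, dt/dtau = -0.1250
step 1:
  k1: at (s, t) = (-1.000000, -0.250000), (ds/dtau, dt/dtau) = (0.125000, -0.125000); Gamma_sss = -0.500000, Gamma_sst = 0.000000, Gamma_stt = 0.500000, Gamma_tss = 0.000000, Gamma_tst = -1.000000, Gamma_ttt = 0.000000; k1 = (0.125000, -0.125000, 0.000000, -0.031250)
  k2: at (s, t) = (-0.993750, -0.256250), (ds/dtau, dt/dtau) = (0.125000, -0.126562); Gamma_sss = -0.499990, Gamma_sst = 0.000000, Gamma_stt = 0.496875, Gamma_tss = 0.000000, Gamma_tst = -0.999980, Gamma_ttt = 0.000000; k2 = (0.125000, -0.126562, -0.000147, -0.031640)
  k3: at (s, t) = (-0.993750, -0.256328), (ds/dtau, dt/dtau) = (0.124993, -0.126582); Gamma_sss = -0.499990, Gamma_sst = 0.000000, Gamma_stt = 0.496875, Gamma_tss = 0.000000, Gamma_tst = -0.999980, Gamma_ttt = 0.000000; k3 = (0.124993, -0.126582, -0.000150, -0.031643)
  k4: at (s, t) = (-0.987501, -0.262658), (ds/dtau, dt/dtau) = (0.124985, -0.128164); Gamma_sss = -0.499960, Gamma_sst = 0.000000, Gamma_stt = 0.493750, Gamma_tss = 0.000000, Gamma_tst = -0.999921, Gamma_ttt = 0.000000; k4 = (0.124985, -0.128164, -0.000300, -0.032035)
  Y <- Y + (h/6)(k1 + 2k2 + 2k3 + k4): s = -0.9875, t = -0.2627, ds/dtau = 0.1250, dt/dtau = -0.1282
step 2:
  k1: at (s, t) = (-0.987500, -0.262658), (ds/dtau, dt/dtau) = (0.124985, -0.128164); Gamma_sss = -0.499960, Gamma_sst = 0.000000, Gamma_stt = 0.493750, Gamma_tss = 0.000000, Gamma_tst = -0.999921, Gamma_ttt = 0.000000; k1 = (0.124985, -0.128164, -0.000300, -0.032035)
  k2: at (s, t) = (-0.981251, -0.269066), (ds/dtau, dt/dtau) = (0.124970, -0.129766); Gamma_sss = -0.499910, Gamma_sst = 0.000000, Gamma_stt = 0.490626, Gamma_tss = 0.000000, Gamma_tst = -0.999821, Gamma_ttt = 0.000000; k2 = (0.124970, -0.129766, -0.000454, -0.032428)
  k3: at (s, t) = (-0.981252, -0.269146), (ds/dtau, dt/dtau) = (0.124962, -0.129786); Gamma_sss = -0.499910, Gamma_sst = 0.000000, Gamma_stt = 0.490626, Gamma_tss = 0.000000, Gamma_tst = -0.999821, Gamma_ttt = 0.000000; k3 = (0.124962, -0.129786, -0.000458, -0.032431)
  k4: at (s, t) = (-0.975004, -0.275636), (ds/dtau, dt/dtau) = (0.124939, -0.131407); Gamma_sss = -0.499840, Gamma_sst = 0.000000, Gamma_stt = 0.487502, Gamma_tss = 0.000000, Gamma_tst = -0.999680, Gamma_ttt = 0.000000; k4 = (0.124939, -0.131407, -0.000616, -0.032825)
  Y <- Y + (h/6)(k1 + 2k2 + 2k3 + k4): s = -0.9750, t = -0.2756, ds/dtau = 0.1249, dt/dtau = -0.1314
step 3:
  k1: at (s, t) = (-0.975004, -0.275635), (ds/dtau, dt/dtau) = (0.124939, -0.131407); Gamma_sss = -0.499840, Gamma_sst = 0.000000, Gamma_stt = 0.487502, Gamma_tss = 0.000000, Gamma_tst = -0.999680, Gamma_ttt = 0.000000; k1 = (0.124939, -0.131407, -0.000616, -0.032825)
  k2: at (s, t) = (-0.968757, -0.282206), (ds/dtau, dt/dtau) = (0.124909, -0.133048); Gamma_sss = -0.499748, Gamma_sst = 0.000000, Gamma_stt = 0.484379, Gamma_tss = 0.000000, Gamma_tst = -0.999496, Gamma_ttt = 0.000000; k2 = (0.124909, -0.133048, -0.000777, -0.033221)
  k3: at (s, t) = (-0.968759, -0.282288), (ds/dtau, dt/dtau) = (0.124901, -0.133068); Gamma_sss = -0.499748, Gamma_sst = 0.000000, Gamma_stt = 0.484379, Gamma_tss = 0.000000, Gamma_tst = -0.999497, Gamma_ttt = 0.000000; k3 = (0.124901, -0.133068, -0.000781, -0.033224)
  k4: at (s, t) = (-0.962514, -0.288942), (ds/dtau, dt/dtau) = (0.124861, -0.134730); Gamma_sss = -0.499635, Gamma_sst = 0.000000, Gamma_stt = 0.481257, Gamma_tss = 0.000000, Gamma_tst = -0.999271, Gamma_ttt = 0.000000; k4 = (0.124861, -0.134730, -0.000946, -0.033620)
  Y <- Y + (h/6)(k1 + 2k2 + 2k3 + k4): s = -0.9625, t = -0.2889, ds/dtau = 0.1249, dt/dtau = -0.1347

Answer: s = -0.9625, t = -0.2889, ds/dtau = 0.1249, dt/dtau = -0.1347


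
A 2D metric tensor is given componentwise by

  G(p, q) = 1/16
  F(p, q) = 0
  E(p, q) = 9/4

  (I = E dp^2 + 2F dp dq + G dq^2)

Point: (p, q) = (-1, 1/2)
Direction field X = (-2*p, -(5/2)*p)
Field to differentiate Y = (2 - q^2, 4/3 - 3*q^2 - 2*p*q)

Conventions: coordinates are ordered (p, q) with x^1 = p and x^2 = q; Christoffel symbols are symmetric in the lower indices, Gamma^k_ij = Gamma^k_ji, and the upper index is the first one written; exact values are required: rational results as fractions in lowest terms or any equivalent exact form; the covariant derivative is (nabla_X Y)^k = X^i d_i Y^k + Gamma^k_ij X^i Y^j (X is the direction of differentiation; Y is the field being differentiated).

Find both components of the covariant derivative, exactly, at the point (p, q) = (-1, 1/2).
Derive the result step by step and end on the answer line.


E = 9/4, F = 0, G = 1/16 at the point
E_p = 0, E_q = 0, F_p = 0, F_q = 0, G_p = 0, G_q = 0
EG - F^2 = 9/64;  g^inv = (64/9) * [[1/16, 0], [0, 9/4]]
first-kind symbols [ij,l] = (1/2)(d_i g_jl + d_j g_il - d_l g_ij): [pp,p] = E_p/2 = 0, [pp,q] = F_p - E_q/2 = 0, [pq,p] = E_q/2 = 0, [pq,q] = G_p/2 = 0, [qq,p] = F_q - G_p/2 = 0, [qq,q] = G_q/2 = 0
Gamma^p_ij = (G*[ij,p] - F*[ij,q])/(EG - F^2), Gamma^q_ij = (E*[ij,q] - F*[ij,p])/(EG - F^2)
Gamma_ppp = 0, Gamma_ppq = 0, Gamma_pqq = 0, Gamma_qpp = 0, Gamma_qpq = 0, Gamma_qqq = 0
X = (2, 5/2), Y = (7/4, 19/12) at the point

Answer: (nabla_X Y)^p = -5/2, (nabla_X Y)^q = -9/2


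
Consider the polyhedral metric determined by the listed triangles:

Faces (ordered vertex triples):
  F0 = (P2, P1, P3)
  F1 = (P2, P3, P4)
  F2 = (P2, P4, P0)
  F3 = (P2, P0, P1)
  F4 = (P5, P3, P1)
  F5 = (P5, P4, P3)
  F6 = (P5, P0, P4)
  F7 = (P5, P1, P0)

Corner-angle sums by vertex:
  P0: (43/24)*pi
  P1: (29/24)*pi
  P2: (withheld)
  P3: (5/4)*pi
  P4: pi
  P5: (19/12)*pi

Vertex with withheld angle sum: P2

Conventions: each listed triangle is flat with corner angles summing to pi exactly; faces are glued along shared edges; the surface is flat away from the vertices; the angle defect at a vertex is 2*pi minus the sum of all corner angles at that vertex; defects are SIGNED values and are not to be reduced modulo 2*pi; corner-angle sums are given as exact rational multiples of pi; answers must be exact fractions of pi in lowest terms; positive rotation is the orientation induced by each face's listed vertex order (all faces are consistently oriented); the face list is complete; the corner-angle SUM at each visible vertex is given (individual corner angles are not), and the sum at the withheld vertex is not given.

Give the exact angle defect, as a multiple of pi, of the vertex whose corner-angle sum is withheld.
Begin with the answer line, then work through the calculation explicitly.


Answer: defect(P2) = (5/6)*pi

V = 6, E = 12, F = 8; chi = V - E + F = 2
Gauss-Bonnet: total defect = 2*pi*chi = 4*pi; visible defects sum to (19/6)*pi


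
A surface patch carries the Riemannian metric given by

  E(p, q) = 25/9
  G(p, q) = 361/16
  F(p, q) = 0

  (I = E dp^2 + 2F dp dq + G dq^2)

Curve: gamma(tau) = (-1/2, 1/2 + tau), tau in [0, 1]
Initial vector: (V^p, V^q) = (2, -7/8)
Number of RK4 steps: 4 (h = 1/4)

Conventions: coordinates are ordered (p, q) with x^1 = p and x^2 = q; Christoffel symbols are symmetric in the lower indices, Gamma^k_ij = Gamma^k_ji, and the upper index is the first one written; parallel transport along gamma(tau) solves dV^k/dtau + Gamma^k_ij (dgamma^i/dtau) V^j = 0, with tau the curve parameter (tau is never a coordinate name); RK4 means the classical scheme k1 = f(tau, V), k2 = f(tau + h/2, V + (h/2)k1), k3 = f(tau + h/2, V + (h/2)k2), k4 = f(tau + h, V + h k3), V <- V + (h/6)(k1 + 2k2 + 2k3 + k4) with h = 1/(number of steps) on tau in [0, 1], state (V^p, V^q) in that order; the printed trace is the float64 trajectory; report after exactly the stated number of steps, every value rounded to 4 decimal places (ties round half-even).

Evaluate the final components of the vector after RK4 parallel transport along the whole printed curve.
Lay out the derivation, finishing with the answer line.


gamma'(tau) = (0, 1); f(tau, V)^k = -Gamma^k_ij(gamma(tau)) gamma'^i(tau) V^j; h = 1/4; intermediate values shown to 6 dp
curve data and Christoffel symbols at the stage parameters:
  tau = 0.000000: gamma = (-0.500000, 0.500000), gamma' = (0.000000, 1.000000); Gamma_ppp = 0.000000, Gamma_ppq = 0.000000, Gamma_pqq = 0.000000, Gamma_qpp = 0.000000, Gamma_qpq = 0.000000, Gamma_qqq = 0.000000
  tau = 0.125000: gamma = (-0.500000, 0.625000), gamma' = (0.000000, 1.000000); Gamma_ppp = 0.000000, Gamma_ppq = 0.000000, Gamma_pqq = 0.000000, Gamma_qpp = 0.000000, Gamma_qpq = 0.000000, Gamma_qqq = 0.000000
  tau = 0.250000: gamma = (-0.500000, 0.750000), gamma' = (0.000000, 1.000000); Gamma_ppp = 0.000000, Gamma_ppq = 0.000000, Gamma_pqq = 0.000000, Gamma_qpp = 0.000000, Gamma_qpq = 0.000000, Gamma_qqq = 0.000000
  tau = 0.375000: gamma = (-0.500000, 0.875000), gamma' = (0.000000, 1.000000); Gamma_ppp = 0.000000, Gamma_ppq = 0.000000, Gamma_pqq = 0.000000, Gamma_qpp = 0.000000, Gamma_qpq = 0.000000, Gamma_qqq = 0.000000
  tau = 0.500000: gamma = (-0.500000, 1.000000), gamma' = (0.000000, 1.000000); Gamma_ppp = 0.000000, Gamma_ppq = 0.000000, Gamma_pqq = 0.000000, Gamma_qpp = 0.000000, Gamma_qpq = 0.000000, Gamma_qqq = 0.000000
  tau = 0.625000: gamma = (-0.500000, 1.125000), gamma' = (0.000000, 1.000000); Gamma_ppp = 0.000000, Gamma_ppq = 0.000000, Gamma_pqq = 0.000000, Gamma_qpp = 0.000000, Gamma_qpq = 0.000000, Gamma_qqq = 0.000000
  tau = 0.750000: gamma = (-0.500000, 1.250000), gamma' = (0.000000, 1.000000); Gamma_ppp = 0.000000, Gamma_ppq = 0.000000, Gamma_pqq = 0.000000, Gamma_qpp = 0.000000, Gamma_qpq = 0.000000, Gamma_qqq = 0.000000
  tau = 0.875000: gamma = (-0.500000, 1.375000), gamma' = (0.000000, 1.000000); Gamma_ppp = 0.000000, Gamma_ppq = 0.000000, Gamma_pqq = 0.000000, Gamma_qpp = 0.000000, Gamma_qpq = 0.000000, Gamma_qqq = 0.000000
  tau = 1.000000: gamma = (-0.500000, 1.500000), gamma' = (0.000000, 1.000000); Gamma_ppp = 0.000000, Gamma_ppq = 0.000000, Gamma_pqq = 0.000000, Gamma_qpp = 0.000000, Gamma_qpq = 0.000000, Gamma_qqq = 0.000000
step 0: V^p = 2.0000, V^q = -0.8750
step 1: k1 = (0.000000, 0.000000), k2 = (0.000000, 0.000000), k3 = (0.000000, 0.000000), k4 = (0.000000, 0.000000); V <- V + (h/6)(k1 + 2k2 + 2k3 + k4): V^p = 2.0000, V^q = -0.8750
step 2: k1 = (0.000000, 0.000000), k2 = (0.000000, 0.000000), k3 = (0.000000, 0.000000), k4 = (0.000000, 0.000000); V <- V + (h/6)(k1 + 2k2 + 2k3 + k4): V^p = 2.0000, V^q = -0.8750
step 3: k1 = (0.000000, 0.000000), k2 = (0.000000, 0.000000), k3 = (0.000000, 0.000000), k4 = (0.000000, 0.000000); V <- V + (h/6)(k1 + 2k2 + 2k3 + k4): V^p = 2.0000, V^q = -0.8750
step 4: k1 = (0.000000, 0.000000), k2 = (0.000000, 0.000000), k3 = (0.000000, 0.000000), k4 = (0.000000, 0.000000); V <- V + (h/6)(k1 + 2k2 + 2k3 + k4): V^p = 2.0000, V^q = -0.8750

Answer: V^p = 2.0000, V^q = -0.8750


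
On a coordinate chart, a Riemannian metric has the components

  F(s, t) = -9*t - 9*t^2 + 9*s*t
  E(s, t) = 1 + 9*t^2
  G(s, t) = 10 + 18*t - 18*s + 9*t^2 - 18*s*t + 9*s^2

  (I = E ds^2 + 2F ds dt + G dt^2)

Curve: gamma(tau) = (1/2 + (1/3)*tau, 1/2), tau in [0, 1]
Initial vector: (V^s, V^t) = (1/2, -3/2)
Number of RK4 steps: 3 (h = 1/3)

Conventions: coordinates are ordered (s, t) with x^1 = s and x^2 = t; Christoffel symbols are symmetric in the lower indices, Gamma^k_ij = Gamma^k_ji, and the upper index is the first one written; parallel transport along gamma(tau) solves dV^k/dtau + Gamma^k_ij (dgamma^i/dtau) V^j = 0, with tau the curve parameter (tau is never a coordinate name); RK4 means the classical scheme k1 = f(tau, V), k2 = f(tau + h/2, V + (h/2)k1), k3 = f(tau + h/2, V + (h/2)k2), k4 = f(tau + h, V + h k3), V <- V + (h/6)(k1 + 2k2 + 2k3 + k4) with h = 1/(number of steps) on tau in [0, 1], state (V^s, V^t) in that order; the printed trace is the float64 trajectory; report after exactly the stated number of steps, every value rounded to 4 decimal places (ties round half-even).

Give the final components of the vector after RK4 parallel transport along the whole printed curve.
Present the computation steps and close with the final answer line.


gamma'(tau) = (1/3, 0); f(tau, V)^k = -Gamma^k_ij(gamma(tau)) gamma'^i(tau) V^j; h = 1/3; intermediate values shown to 6 dp
curve data and Christoffel symbols at the stage parameters:
  tau = 0.000000: gamma = (0.500000, 0.500000), gamma' = (0.333333, 0.000000); Gamma_sss = 0.000000, Gamma_sst = 0.367347, Gamma_stt = -0.367347, Gamma_tss = 0.000000, Gamma_tst = -0.734694, Gamma_ttt = 0.734694
  tau = 0.166667: gamma = (0.555556, 0.500000), gamma' = (0.333333, 0.000000); Gamma_sss = 0.000000, Gamma_sst = 0.399015, Gamma_stt = -0.399015, Gamma_tss = 0.000000, Gamma_tst = -0.753695, Gamma_ttt = 0.753695
  tau = 0.333333: gamma = (0.611111, 0.500000), gamma' = (0.333333, 0.000000); Gamma_sss = 0.000000, Gamma_sst = 0.434316, Gamma_stt = -0.434316, Gamma_tss = 0.000000, Gamma_tst = -0.772118, Gamma_ttt = 0.772118
  tau = 0.500000: gamma = (0.666667, 0.500000), gamma' = (0.333333, 0.000000); Gamma_sss = 0.000000, Gamma_sst = 0.473684, Gamma_stt = -0.473684, Gamma_tss = 0.000000, Gamma_tst = -0.789474, Gamma_ttt = 0.789474
  tau = 0.666667: gamma = (0.722222, 0.500000), gamma' = (0.333333, 0.000000); Gamma_sss = 0.000000, Gamma_sst = 0.517572, Gamma_stt = -0.517572, Gamma_tss = 0.000000, Gamma_tst = -0.805112, Gamma_ttt = 0.805112
  tau = 0.833333: gamma = (0.777778, 0.500000), gamma' = (0.333333, 0.000000); Gamma_sss = 0.000000, Gamma_sst = 0.566434, Gamma_stt = -0.566434, Gamma_tss = 0.000000, Gamma_tst = -0.818182, Gamma_ttt = 0.818182
  tau = 1.000000: gamma = (0.833333, 0.500000), gamma' = (0.333333, 0.000000); Gamma_sss = 0.000000, Gamma_sst = 0.620690, Gamma_stt = -0.620690, Gamma_tss = 0.000000, Gamma_tst = -0.827586, Gamma_ttt = 0.827586
step 0: V^s = 0.5000, V^t = -1.5000
step 1: k1 = (0.183673, -0.367347), k2 = (0.207651, -0.392229), k3 = (0.208202, -0.393271), k4 = (0.236136, -0.419798); V <- V + (h/6)(k1 + 2k2 + 2k3 + k4): V^s = 0.5695, V^t = -1.6310
step 2: k1 = (0.236124, -0.419777), k2 = (0.268574, -0.447624), k3 = (0.269307, -0.448845), k4 = (0.307200, -0.477867); V <- V + (h/6)(k1 + 2k2 + 2k3 + k4): V^s = 0.6595, V^t = -1.7805
step 3: k1 = (0.307176, -0.477830), k2 = (0.351212, -0.507306), k3 = (0.352140, -0.508646), k4 = (0.403455, -0.537940); V <- V + (h/6)(k1 + 2k2 + 2k3 + k4): V^s = 0.7771, V^t = -1.9498

Answer: V^s = 0.7771, V^t = -1.9498


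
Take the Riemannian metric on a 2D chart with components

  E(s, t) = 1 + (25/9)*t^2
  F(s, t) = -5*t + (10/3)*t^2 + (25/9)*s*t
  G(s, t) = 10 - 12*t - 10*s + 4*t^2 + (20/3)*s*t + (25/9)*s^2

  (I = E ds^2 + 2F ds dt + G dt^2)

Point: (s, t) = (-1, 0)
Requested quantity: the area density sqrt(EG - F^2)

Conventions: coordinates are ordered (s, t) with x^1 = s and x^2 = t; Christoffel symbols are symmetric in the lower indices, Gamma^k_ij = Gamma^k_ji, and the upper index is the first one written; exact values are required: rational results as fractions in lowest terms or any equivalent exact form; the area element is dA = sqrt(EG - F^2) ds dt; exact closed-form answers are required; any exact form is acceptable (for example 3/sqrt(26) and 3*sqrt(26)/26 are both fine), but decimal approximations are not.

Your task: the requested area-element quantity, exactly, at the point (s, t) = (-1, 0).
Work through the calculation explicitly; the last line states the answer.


E = 1, F = 0, G = 205/9; EG - F^2 = 205/9

Answer: sqrt(EG - F^2) = sqrt(205)/3


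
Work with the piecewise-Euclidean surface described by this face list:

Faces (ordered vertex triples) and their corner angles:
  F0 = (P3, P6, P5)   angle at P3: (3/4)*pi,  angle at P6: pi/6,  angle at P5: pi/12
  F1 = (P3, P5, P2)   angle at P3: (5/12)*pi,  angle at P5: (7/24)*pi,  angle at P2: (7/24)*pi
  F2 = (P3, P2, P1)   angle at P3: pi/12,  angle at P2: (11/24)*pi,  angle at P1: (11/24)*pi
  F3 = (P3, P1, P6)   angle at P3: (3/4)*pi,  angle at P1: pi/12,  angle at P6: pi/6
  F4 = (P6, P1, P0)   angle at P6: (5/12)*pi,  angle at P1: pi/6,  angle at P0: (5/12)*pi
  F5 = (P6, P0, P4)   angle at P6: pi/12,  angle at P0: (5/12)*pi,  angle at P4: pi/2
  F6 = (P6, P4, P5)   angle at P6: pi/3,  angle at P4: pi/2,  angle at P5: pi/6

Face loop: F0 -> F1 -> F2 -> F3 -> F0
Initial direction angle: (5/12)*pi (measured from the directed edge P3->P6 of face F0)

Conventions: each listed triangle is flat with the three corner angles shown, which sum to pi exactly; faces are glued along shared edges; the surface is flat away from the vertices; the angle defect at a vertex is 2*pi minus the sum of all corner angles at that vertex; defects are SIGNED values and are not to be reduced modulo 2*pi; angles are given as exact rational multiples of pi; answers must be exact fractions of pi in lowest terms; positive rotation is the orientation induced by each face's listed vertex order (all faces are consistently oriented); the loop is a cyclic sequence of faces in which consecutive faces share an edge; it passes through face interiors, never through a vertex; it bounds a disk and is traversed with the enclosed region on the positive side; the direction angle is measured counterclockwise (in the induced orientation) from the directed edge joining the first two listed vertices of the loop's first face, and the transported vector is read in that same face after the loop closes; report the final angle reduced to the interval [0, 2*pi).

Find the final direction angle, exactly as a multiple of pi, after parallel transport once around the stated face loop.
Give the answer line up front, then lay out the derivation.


Answer: final direction angle = (5/12)*pi

enclosed vertex P3: corner angles sum to 2*pi, defect = 2*pi - 2*pi = 0
holonomy = initial angle + sum of enclosed defects (mod 2*pi), positive in the induced orientation
final angle = (5/12)*pi + 0 = (5/12)*pi (mod 2*pi)


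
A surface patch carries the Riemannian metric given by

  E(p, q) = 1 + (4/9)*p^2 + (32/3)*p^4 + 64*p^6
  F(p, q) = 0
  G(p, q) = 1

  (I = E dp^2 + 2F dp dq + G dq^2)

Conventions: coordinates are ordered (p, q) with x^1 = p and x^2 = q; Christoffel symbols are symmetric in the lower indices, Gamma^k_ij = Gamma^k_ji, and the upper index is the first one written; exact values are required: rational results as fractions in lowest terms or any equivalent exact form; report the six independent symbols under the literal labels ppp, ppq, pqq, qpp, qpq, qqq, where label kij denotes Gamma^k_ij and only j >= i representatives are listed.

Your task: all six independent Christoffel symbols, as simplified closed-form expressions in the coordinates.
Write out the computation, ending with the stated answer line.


E = 1 + (4/9)*p^2 + (32/3)*p^4 + 64*p^6; F = 0; G = 1
Gamma^k_ij = (1/2) g^{kl} (d_i g_jl + d_j g_il - d_l g_ij), with g^inv = (1/(EG-F^2)) [[G, -F], [-F, E]]
first partials: E_p = (8/9)*p + (128/3)*p^3 + 384*p^5, E_q = 0, F_p = 0, F_q = 0, G_p = 0, G_q = 0
D = EG - F^2 = 1 + (4/9)*p^2 + (32/3)*p^4 + 64*p^6
expanded: Gamma^p_pp = (G E_p - 2F F_p + F E_q)/(2D), Gamma^p_pq = (G E_q - F G_p)/(2D), Gamma^p_qq = (2G F_q - G G_p - F G_q)/(2D), Gamma^q_pp = (2E F_p - E E_q - F E_p)/(2D), Gamma^q_pq = (E G_p - F E_q)/(2D), Gamma^q_qq = (E G_q - 2F F_q + F G_p)/(2D); substitute and cancel common factors

Answer: Gamma_ppp = (1728*p^5 + 192*p^3 + 4*p)/(576*p^6 + 96*p^4 + 4*p^2 + 9), Gamma_ppq = 0, Gamma_pqq = 0, Gamma_qpp = 0, Gamma_qpq = 0, Gamma_qqq = 0


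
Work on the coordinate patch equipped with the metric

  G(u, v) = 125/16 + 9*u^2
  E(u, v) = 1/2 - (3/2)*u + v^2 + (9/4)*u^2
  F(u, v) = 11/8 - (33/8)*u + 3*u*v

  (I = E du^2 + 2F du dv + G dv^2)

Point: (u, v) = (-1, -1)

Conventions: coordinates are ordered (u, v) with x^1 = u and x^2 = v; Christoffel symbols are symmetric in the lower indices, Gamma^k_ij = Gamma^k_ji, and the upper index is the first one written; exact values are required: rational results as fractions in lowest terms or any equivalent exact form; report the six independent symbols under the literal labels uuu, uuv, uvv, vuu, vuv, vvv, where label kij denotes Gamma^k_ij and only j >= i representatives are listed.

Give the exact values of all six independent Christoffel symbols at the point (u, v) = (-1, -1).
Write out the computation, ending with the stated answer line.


E = 21/4, F = 17/2, G = 269/16 at the point
E_u = -6, E_v = -2, F_u = -57/8, F_v = -3, G_u = -18, G_v = 0
EG - F^2 = 1025/64;  g^inv = (64/1025) * [[269/16, -17/2], [-17/2, 21/4]]
first-kind symbols [ij,l] = (1/2)(d_i g_jl + d_j g_il - d_l g_ij): [uu,u] = E_u/2 = -3, [uu,v] = F_u - E_v/2 = -49/8, [uv,u] = E_v/2 = -1, [uv,v] = G_u/2 = -9, [vv,u] = F_v - G_u/2 = 6, [vv,v] = G_v/2 = 0
Gamma^u_ij = (G*[ij,u] - F*[ij,v])/(EG - F^2), Gamma^v_ij = (E*[ij,v] - F*[ij,u])/(EG - F^2)

Answer: Gamma_uuu = 104/1025, Gamma_uuv = 764/205, Gamma_uvv = 6456/1025, Gamma_vuu = -426/1025, Gamma_vuv = -496/205, Gamma_vvv = -3264/1025


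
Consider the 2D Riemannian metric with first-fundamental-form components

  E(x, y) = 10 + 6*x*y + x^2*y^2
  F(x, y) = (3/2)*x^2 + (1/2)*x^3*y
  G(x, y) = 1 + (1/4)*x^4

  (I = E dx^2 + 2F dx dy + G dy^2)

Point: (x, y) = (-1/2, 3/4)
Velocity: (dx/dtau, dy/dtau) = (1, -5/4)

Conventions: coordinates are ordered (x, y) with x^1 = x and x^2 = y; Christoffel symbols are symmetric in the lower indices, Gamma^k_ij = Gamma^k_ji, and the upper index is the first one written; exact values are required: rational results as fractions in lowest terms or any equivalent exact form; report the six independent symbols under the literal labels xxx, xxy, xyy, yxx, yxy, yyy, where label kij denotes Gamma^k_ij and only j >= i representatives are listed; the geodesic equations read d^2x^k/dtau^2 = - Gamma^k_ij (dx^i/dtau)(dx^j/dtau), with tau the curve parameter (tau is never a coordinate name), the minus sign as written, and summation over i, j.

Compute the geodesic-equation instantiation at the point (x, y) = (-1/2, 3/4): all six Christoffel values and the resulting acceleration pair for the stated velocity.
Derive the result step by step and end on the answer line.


E = 505/64, F = 21/64, G = 65/64 at the point
E_x = 63/16, E_y = -21/8, F_x = -39/32, F_y = -1/16, G_x = -1/8, G_y = 0
EG - F^2 = 253/32;  g^inv = (32/253) * [[65/64, -21/64], [-21/64, 505/64]]
first-kind symbols [ij,l] = (1/2)(d_i g_jl + d_j g_il - d_l g_ij): [xx,x] = E_x/2 = 63/32, [xx,y] = F_x - E_y/2 = 3/32, [xy,x] = E_y/2 = -21/16, [xy,y] = G_x/2 = -1/16, [yy,x] = F_y - G_x/2 = 0, [yy,y] = G_y/2 = 0
Gamma^x_ij = (G*[ij,x] - F*[ij,y])/(EG - F^2), Gamma^y_ij = (E*[ij,y] - F*[ij,x])/(EG - F^2)
Gamma_xxx = 63/253, Gamma_xxy = -42/253, Gamma_xyy = 0, Gamma_yxx = 3/253, Gamma_yxy = -2/253, Gamma_yyy = 0
d^2x/dtau^2 = -(Gamma_xxx*(1)^2 + 2*Gamma_xxy*(1)*(-5/4) + Gamma_xyy*(-5/4)^2) = -168/253
d^2y/dtau^2 = -(Gamma_yxx*(1)^2 + 2*Gamma_yxy*(1)*(-5/4) + Gamma_yyy*(-5/4)^2) = -8/253

Answer: Gamma_xxx = 63/253, Gamma_xxy = -42/253, Gamma_xyy = 0, Gamma_yxx = 3/253, Gamma_yxy = -2/253, Gamma_yyy = 0; accelerations (d^2x/dtau^2, d^2y/dtau^2) = (-168/253, -8/253)
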